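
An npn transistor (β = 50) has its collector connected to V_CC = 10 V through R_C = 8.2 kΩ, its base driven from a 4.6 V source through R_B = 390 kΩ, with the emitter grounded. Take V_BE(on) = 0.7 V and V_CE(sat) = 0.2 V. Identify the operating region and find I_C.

active; I_C ≈ 0.5 mA

Assume active. Base-emitter loop: I_B = (V_BB − V_BE)/R_B = (4.6 − 0.7)/390 = 0.01 mA.
I_C = β·I_B = 50×0.01 = 0.5 mA.
V_CE = V_CC − I_C·R_C = 10 − 0.5×8.2 = 5.9 V > V_CE(sat), so the active-region assumption holds.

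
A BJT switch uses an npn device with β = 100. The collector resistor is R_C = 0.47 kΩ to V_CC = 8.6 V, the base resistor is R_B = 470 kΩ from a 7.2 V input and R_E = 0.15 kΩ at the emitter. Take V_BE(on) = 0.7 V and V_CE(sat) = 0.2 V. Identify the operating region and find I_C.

Assume active. Base-emitter loop: I_B = (V_BB − V_BE)/(R_B + (β+1)R_E) = (7.2 − 0.7)/(470 + 101×0.15) = 0.0134 mA.
I_C = β·I_B = 100×0.0134 = 1.34 mA.
V_CE = V_CC − I_C·R_C − I_E·R_E = 8.6 − 1.34×0.47 − 1.35×0.15 = 7.77 V > V_CE(sat), so the active-region assumption holds.

active; I_C ≈ 1.3 mA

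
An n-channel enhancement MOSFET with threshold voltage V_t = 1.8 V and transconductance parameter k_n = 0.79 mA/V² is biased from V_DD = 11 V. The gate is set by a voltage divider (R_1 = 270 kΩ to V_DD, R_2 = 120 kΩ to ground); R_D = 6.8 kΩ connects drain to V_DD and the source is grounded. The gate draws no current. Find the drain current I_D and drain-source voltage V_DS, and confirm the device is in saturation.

I_D ≈ 0.99 mA, V_DS ≈ 4.3 V

V_G = V_DD·R_2/(R_1+R_2) = 11×120/390 = 3.38 V. With the source grounded, V_GS = V_G = 3.38 V.
Assume saturation: I_D = (k_n/2)(V_GS − V_t)² = (0.79/2)×(3.38 − 1.8)² = 0.395×1.58² = 0.992 mA.
V_DS = V_DD − I_D·R_D = 11 − 0.992×6.8 = 4.26 V.
Saturation requires V_DS ≥ V_GS − V_t = 1.58 V; 4.26 ≥ 1.58 ✓.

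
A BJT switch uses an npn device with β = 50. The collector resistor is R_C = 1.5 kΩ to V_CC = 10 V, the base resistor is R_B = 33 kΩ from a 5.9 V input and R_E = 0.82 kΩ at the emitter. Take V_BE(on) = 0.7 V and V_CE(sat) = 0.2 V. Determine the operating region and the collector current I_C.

active; I_C ≈ 3.5 mA

Assume active. Base-emitter loop: I_B = (V_BB − V_BE)/(R_B + (β+1)R_E) = (5.9 − 0.7)/(33 + 51×0.82) = 0.0695 mA.
I_C = β·I_B = 50×0.0695 = 3.48 mA.
V_CE = V_CC − I_C·R_C − I_E·R_E = 10 − 3.48×1.5 − 3.54×0.82 = 1.88 V > V_CE(sat), so the active-region assumption holds.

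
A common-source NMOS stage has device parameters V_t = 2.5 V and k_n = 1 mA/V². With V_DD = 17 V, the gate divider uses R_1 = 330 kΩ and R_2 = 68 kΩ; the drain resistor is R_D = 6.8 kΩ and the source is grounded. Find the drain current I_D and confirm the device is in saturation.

V_G = V_DD·R_2/(R_1+R_2) = 17×68/398 = 2.9 V. With the source grounded, V_GS = V_G = 2.9 V.
Assume saturation: I_D = (k_n/2)(V_GS − V_t)² = (1/2)×(2.9 − 2.5)² = 0.5×0.405² = 0.0818 mA.
V_DS = V_DD − I_D·R_D = 17 − 0.0818×6.8 = 16.4 V.
Saturation requires V_DS ≥ V_GS − V_t = 0.405 V; 16.4 ≥ 0.405 ✓.

I_D ≈ 0.082 mA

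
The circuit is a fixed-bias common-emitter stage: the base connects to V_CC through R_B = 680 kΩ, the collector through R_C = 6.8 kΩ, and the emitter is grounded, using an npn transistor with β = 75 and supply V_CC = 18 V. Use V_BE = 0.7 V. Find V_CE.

V_CE ≈ 5 V

Base loop: V_CC = I_B·R_B + V_BE, so I_B = (18 − 0.7)/680 kΩ = 0.0254 mA.
In the active region I_C = β·I_B = 75 × 0.0254 = 1.91 mA.
Collector loop: V_CE = V_CC − I_C·R_C = 18 − 1.91×6.8 = 5.03 V.
Since V_CE = 5.03 V > V_CE(sat) ≈ 0.2 V, the transistor is in the active region as assumed.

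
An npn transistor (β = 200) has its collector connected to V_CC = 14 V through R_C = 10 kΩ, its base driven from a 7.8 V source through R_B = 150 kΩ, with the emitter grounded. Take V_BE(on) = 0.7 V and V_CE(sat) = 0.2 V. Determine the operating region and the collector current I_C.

Assume active: I_B = (7.8 − 0.7)/150 = 0.0473 mA, giving I_C = β·I_B = 9.47 mA.
But then V_CE = 14 − 9.47×10 = -80.7 V < V_CE(sat) = 0.2 V — impossible in the active region.
So the transistor is saturated. With V_CE = 0.2 V, I_C = (V_CC − 0.2)/R_C = 13.8/10 = 1.38 mA.
Check: β·I_B = 9.47 mA > I_C = 1.38 mA, confirming saturation.

saturation; I_C ≈ 1.4 mA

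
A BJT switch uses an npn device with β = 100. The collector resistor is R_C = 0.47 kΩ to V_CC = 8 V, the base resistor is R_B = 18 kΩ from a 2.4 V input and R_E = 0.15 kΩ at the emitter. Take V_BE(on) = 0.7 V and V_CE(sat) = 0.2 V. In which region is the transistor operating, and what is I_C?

Assume active. Base-emitter loop: I_B = (V_BB − V_BE)/(R_B + (β+1)R_E) = (2.4 − 0.7)/(18 + 101×0.15) = 0.0513 mA.
I_C = β·I_B = 100×0.0513 = 5.13 mA.
V_CE = V_CC − I_C·R_C − I_E·R_E = 8 − 5.13×0.47 − 5.18×0.15 = 4.81 V > V_CE(sat), so the active-region assumption holds.

active; I_C ≈ 5.1 mA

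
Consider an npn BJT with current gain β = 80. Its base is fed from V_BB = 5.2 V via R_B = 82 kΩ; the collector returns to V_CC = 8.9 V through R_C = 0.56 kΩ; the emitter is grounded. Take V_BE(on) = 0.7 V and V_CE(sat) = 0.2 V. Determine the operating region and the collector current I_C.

Assume active. Base-emitter loop: I_B = (V_BB − V_BE)/R_B = (5.2 − 0.7)/82 = 0.0549 mA.
I_C = β·I_B = 80×0.0549 = 4.39 mA.
V_CE = V_CC − I_C·R_C = 8.9 − 4.39×0.56 = 6.44 V > V_CE(sat), so the active-region assumption holds.

active; I_C ≈ 4.4 mA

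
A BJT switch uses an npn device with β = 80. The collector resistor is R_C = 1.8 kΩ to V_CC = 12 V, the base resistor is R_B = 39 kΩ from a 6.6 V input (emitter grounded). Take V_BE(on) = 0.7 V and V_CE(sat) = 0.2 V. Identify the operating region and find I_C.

Assume active: I_B = (6.6 − 0.7)/39 = 0.151 mA, giving I_C = β·I_B = 12.1 mA.
But then V_CE = 12 − 12.1×1.8 = -9.78 V < V_CE(sat) = 0.2 V — impossible in the active region.
So the transistor is saturated. With V_CE = 0.2 V, I_C = (V_CC − 0.2)/R_C = 11.8/1.8 = 6.56 mA.
Check: β·I_B = 12.1 mA > I_C = 6.56 mA, confirming saturation.

saturation; I_C ≈ 6.6 mA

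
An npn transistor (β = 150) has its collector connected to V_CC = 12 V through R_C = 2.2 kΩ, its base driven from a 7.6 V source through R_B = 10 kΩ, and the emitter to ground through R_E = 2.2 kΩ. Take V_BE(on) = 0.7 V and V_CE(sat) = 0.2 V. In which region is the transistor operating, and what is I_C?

saturation; I_C ≈ 2.6 mA

Assume active: I_B = (7.6 − 0.7)/(10 + 151×2.2) = 0.0202 mA, I_C = β·I_B = 3.02 mA.
Then V_CE = 12 − 3.02×2.2 − 3.04×2.2 = -1.35 V < 0.2 V — the active assumption fails.
Re-solve with V_CE = 0.2 V. KCL at the emitter: V_E/R_E = (V_BB−0.7−V_E)/R_B + (V_CC−0.2−V_E)/R_C, giving V_E = 6 V.
I_C = (V_CC − 0.2 − V_E)/R_C = (11.8 − 6)/2.2 = 2.64 mA.
Check: I_B = (6.9 − 6)/10 = 0.0901 mA, and β·I_B = 13.5 mA > I_C, confirming saturation.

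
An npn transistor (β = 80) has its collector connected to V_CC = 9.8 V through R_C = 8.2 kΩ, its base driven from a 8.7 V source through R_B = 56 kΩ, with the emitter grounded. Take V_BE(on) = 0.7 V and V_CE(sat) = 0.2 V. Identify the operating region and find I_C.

saturation; I_C ≈ 1.2 mA

Assume active: I_B = (8.7 − 0.7)/56 = 0.143 mA, giving I_C = β·I_B = 11.4 mA.
But then V_CE = 9.8 − 11.4×8.2 = -83.9 V < V_CE(sat) = 0.2 V — impossible in the active region.
So the transistor is saturated. With V_CE = 0.2 V, I_C = (V_CC − 0.2)/R_C = 9.6/8.2 = 1.17 mA.
Check: β·I_B = 11.4 mA > I_C = 1.17 mA, confirming saturation.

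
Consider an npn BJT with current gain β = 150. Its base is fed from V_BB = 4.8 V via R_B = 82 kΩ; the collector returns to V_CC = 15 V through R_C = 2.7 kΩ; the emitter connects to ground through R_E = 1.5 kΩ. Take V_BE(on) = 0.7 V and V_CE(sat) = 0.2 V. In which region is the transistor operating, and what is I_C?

Assume active. Base-emitter loop: I_B = (V_BB − V_BE)/(R_B + (β+1)R_E) = (4.8 − 0.7)/(82 + 151×1.5) = 0.0133 mA.
I_C = β·I_B = 150×0.0133 = 1.99 mA.
V_CE = V_CC − I_C·R_C − I_E·R_E = 15 − 1.99×2.7 − 2.01×1.5 = 6.61 V > V_CE(sat), so the active-region assumption holds.

active; I_C ≈ 2 mA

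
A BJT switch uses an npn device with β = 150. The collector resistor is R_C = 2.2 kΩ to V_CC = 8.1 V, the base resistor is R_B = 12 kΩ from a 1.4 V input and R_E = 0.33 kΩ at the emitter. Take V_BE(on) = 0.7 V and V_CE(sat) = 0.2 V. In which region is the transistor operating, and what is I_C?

active; I_C ≈ 1.7 mA

Assume active. Base-emitter loop: I_B = (V_BB − V_BE)/(R_B + (β+1)R_E) = (1.4 − 0.7)/(12 + 151×0.33) = 0.0113 mA.
I_C = β·I_B = 150×0.0113 = 1.7 mA.
V_CE = V_CC − I_C·R_C − I_E·R_E = 8.1 − 1.7×2.2 − 1.71×0.33 = 3.8 V > V_CE(sat), so the active-region assumption holds.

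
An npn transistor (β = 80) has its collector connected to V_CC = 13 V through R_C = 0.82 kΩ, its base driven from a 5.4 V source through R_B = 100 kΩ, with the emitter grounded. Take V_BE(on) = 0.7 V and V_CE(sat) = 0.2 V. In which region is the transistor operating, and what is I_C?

Assume active. Base-emitter loop: I_B = (V_BB − V_BE)/R_B = (5.4 − 0.7)/100 = 0.047 mA.
I_C = β·I_B = 80×0.047 = 3.76 mA.
V_CE = V_CC − I_C·R_C = 13 − 3.76×0.82 = 9.92 V > V_CE(sat), so the active-region assumption holds.

active; I_C ≈ 3.8 mA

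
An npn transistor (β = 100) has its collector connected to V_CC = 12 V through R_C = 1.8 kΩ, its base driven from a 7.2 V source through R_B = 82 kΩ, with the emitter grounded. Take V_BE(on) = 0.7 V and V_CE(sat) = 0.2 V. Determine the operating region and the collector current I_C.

Assume active: I_B = (7.2 − 0.7)/82 = 0.0793 mA, giving I_C = β·I_B = 7.93 mA.
But then V_CE = 12 − 7.93×1.8 = -2.27 V < V_CE(sat) = 0.2 V — impossible in the active region.
So the transistor is saturated. With V_CE = 0.2 V, I_C = (V_CC − 0.2)/R_C = 11.8/1.8 = 6.56 mA.
Check: β·I_B = 7.93 mA > I_C = 6.56 mA, confirming saturation.

saturation; I_C ≈ 6.6 mA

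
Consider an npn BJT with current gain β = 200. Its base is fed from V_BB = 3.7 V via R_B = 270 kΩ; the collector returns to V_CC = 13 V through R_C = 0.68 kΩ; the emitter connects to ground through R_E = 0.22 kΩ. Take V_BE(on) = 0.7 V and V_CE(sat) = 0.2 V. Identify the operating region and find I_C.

active; I_C ≈ 1.9 mA

Assume active. Base-emitter loop: I_B = (V_BB − V_BE)/(R_B + (β+1)R_E) = (3.7 − 0.7)/(270 + 201×0.22) = 0.00955 mA.
I_C = β·I_B = 200×0.00955 = 1.91 mA.
V_CE = V_CC − I_C·R_C − I_E·R_E = 13 − 1.91×0.68 − 1.92×0.22 = 11.3 V > V_CE(sat), so the active-region assumption holds.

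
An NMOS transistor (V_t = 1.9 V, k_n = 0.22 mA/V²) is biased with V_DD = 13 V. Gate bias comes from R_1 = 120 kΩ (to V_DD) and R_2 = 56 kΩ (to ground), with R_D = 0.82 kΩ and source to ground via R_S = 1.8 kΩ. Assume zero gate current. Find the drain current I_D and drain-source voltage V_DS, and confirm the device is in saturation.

V_G = V_DD·R_2/(R_1+R_2) = 13×56/176 = 4.14 V.
Assume saturation: I_D = (k_n/2)(V_GS − V_t)² with V_GS = V_G − I_D·R_S = 4.14 − 1.8·I_D.
Substituting gives 0.356·I_D² − 1.89·I_D + 0.55 = 0, with roots I_D = 0.31 or 4.98 mA.
The root I_D = 4.98 mA gives V_GS = -4.83 V ≤ V_t, so take I_D = 0.31 mA.
Then V_GS = 3.58 V and V_DS = V_DD − I_D(R_D+R_S) = 13 − 0.31×2.62 = 12.2 V.
Saturation requires V_DS ≥ V_GS − V_t = 1.68 V; 12.2 ≥ 1.68 ✓.

I_D ≈ 0.31 mA, V_DS ≈ 12 V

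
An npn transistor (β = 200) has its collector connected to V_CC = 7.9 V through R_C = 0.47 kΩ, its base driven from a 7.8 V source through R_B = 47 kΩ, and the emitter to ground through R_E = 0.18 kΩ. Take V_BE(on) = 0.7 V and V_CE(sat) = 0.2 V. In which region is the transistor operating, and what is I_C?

Assume active: I_B = (7.8 − 0.7)/(47 + 201×0.18) = 0.0854 mA, I_C = β·I_B = 17.1 mA.
Then V_CE = 7.9 − 17.1×0.47 − 17.2×0.18 = -3.21 V < 0.2 V — the active assumption fails.
Re-solve with V_CE = 0.2 V. KCL at the emitter: V_E/R_E = (V_BB−0.7−V_E)/R_B + (V_CC−0.2−V_E)/R_C, giving V_E = 2.15 V.
I_C = (V_CC − 0.2 − V_E)/R_C = (7.7 − 2.15)/0.47 = 11.8 mA.
Check: I_B = (7.1 − 2.15)/47 = 0.105 mA, and β·I_B = 21.1 mA > I_C, confirming saturation.

saturation; I_C ≈ 12 mA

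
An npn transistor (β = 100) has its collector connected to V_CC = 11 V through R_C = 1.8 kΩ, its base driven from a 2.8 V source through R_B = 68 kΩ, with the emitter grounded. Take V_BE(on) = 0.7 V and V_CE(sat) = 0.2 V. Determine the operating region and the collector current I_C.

active; I_C ≈ 3.1 mA

Assume active. Base-emitter loop: I_B = (V_BB − V_BE)/R_B = (2.8 − 0.7)/68 = 0.0309 mA.
I_C = β·I_B = 100×0.0309 = 3.09 mA.
V_CE = V_CC − I_C·R_C = 11 − 3.09×1.8 = 5.44 V > V_CE(sat), so the active-region assumption holds.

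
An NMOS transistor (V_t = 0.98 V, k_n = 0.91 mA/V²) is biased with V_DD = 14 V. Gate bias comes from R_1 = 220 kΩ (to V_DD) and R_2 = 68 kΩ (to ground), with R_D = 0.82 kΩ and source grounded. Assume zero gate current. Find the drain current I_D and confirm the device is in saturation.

I_D ≈ 2.5 mA

V_G = V_DD·R_2/(R_1+R_2) = 14×68/288 = 3.31 V. With the source grounded, V_GS = V_G = 3.31 V.
Assume saturation: I_D = (k_n/2)(V_GS − V_t)² = (0.91/2)×(3.31 − 0.98)² = 0.455×2.33² = 2.46 mA.
V_DS = V_DD − I_D·R_D = 14 − 2.46×0.82 = 12 V.
Saturation requires V_DS ≥ V_GS − V_t = 2.33 V; 12 ≥ 2.33 ✓.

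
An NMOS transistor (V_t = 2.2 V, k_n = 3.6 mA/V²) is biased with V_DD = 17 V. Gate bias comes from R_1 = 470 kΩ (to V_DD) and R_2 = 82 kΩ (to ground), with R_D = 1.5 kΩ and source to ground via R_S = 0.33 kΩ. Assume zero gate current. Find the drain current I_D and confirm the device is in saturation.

V_G = V_DD·R_2/(R_1+R_2) = 17×82/552 = 2.53 V.
Assume saturation: I_D = (k_n/2)(V_GS − V_t)² with V_GS = V_G − I_D·R_S = 2.53 − 0.33·I_D.
Substituting gives 0.196·I_D² − 1.39·I_D + 0.191 = 0, with roots I_D = 0.14 or 6.93 mA.
The root I_D = 6.93 mA gives V_GS = 0.237 V ≤ V_t, so take I_D = 0.14 mA.
Then V_GS = 2.48 V and V_DS = V_DD − I_D(R_D+R_S) = 17 − 0.14×1.83 = 16.7 V.
Saturation requires V_DS ≥ V_GS − V_t = 0.279 V; 16.7 ≥ 0.279 ✓.

I_D ≈ 0.14 mA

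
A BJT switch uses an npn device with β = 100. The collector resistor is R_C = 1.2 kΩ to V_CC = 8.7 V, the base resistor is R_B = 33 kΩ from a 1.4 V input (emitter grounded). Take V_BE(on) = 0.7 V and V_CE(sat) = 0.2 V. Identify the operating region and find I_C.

Assume active. Base-emitter loop: I_B = (V_BB − V_BE)/R_B = (1.4 − 0.7)/33 = 0.0212 mA.
I_C = β·I_B = 100×0.0212 = 2.12 mA.
V_CE = V_CC − I_C·R_C = 8.7 − 2.12×1.2 = 6.15 V > V_CE(sat), so the active-region assumption holds.

active; I_C ≈ 2.1 mA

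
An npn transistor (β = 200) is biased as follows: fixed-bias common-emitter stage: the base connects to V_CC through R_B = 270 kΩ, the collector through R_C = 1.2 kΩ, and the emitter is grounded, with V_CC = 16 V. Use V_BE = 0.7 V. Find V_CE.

Base loop: V_CC = I_B·R_B + V_BE, so I_B = (16 − 0.7)/270 kΩ = 0.0567 mA.
In the active region I_C = β·I_B = 200 × 0.0567 = 11.3 mA.
Collector loop: V_CE = V_CC − I_C·R_C = 16 − 11.3×1.2 = 2.4 V.
Since V_CE = 2.4 V > V_CE(sat) ≈ 0.2 V, the transistor is in the active region as assumed.

V_CE ≈ 2.4 V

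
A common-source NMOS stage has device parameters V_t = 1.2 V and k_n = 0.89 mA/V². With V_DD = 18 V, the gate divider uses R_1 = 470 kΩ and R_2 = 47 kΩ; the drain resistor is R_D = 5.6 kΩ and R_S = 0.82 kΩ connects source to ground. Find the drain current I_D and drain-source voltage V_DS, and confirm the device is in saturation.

I_D ≈ 0.065 mA, V_DS ≈ 18 V

V_G = V_DD·R_2/(R_1+R_2) = 18×47/517 = 1.64 V.
Assume saturation: I_D = (k_n/2)(V_GS − V_t)² with V_GS = V_G − I_D·R_S = 1.64 − 0.82·I_D.
Substituting gives 0.299·I_D² − 1.32·I_D + 0.0847 = 0, with roots I_D = 0.0652 or 4.34 mA.
The root I_D = 4.34 mA gives V_GS = -1.92 V ≤ V_t, so take I_D = 0.0652 mA.
Then V_GS = 1.58 V and V_DS = V_DD − I_D(R_D+R_S) = 18 − 0.0652×6.42 = 17.6 V.
Saturation requires V_DS ≥ V_GS − V_t = 0.383 V; 17.6 ≥ 0.383 ✓.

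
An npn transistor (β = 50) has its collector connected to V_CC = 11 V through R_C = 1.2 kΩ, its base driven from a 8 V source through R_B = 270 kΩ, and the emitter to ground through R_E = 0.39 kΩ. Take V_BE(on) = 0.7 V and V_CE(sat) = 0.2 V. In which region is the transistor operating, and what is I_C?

Assume active. Base-emitter loop: I_B = (V_BB − V_BE)/(R_B + (β+1)R_E) = (8 − 0.7)/(270 + 51×0.39) = 0.0252 mA.
I_C = β·I_B = 50×0.0252 = 1.26 mA.
V_CE = V_CC − I_C·R_C − I_E·R_E = 11 − 1.26×1.2 − 1.28×0.39 = 8.99 V > V_CE(sat), so the active-region assumption holds.

active; I_C ≈ 1.3 mA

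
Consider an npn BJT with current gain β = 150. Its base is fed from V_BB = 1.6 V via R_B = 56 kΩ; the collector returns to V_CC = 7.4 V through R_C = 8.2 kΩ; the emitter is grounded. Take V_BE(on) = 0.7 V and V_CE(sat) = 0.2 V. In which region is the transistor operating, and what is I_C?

Assume active: I_B = (1.6 − 0.7)/56 = 0.0161 mA, giving I_C = β·I_B = 2.41 mA.
But then V_CE = 7.4 − 2.41×8.2 = -12.4 V < V_CE(sat) = 0.2 V — impossible in the active region.
So the transistor is saturated. With V_CE = 0.2 V, I_C = (V_CC − 0.2)/R_C = 7.2/8.2 = 0.878 mA.
Check: β·I_B = 2.41 mA > I_C = 0.878 mA, confirming saturation.

saturation; I_C ≈ 0.88 mA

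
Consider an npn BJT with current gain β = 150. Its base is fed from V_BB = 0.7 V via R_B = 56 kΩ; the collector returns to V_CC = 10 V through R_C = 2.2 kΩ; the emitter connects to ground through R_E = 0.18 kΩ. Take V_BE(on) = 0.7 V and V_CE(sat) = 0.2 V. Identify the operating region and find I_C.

V_BB = 0.7 V ≤ V_BE(on) = 0.7 V, so the base-emitter junction is not forward biased.
The transistor is in cutoff: I_B = I_C = 0.

cutoff; I_C ≈ 0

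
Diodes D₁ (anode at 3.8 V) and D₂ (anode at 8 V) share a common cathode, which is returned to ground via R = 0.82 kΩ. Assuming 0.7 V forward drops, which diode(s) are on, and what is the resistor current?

Only D₂ conducts; I_R ≈ 8.9 mA

Assume both conduct. Then node N would need to be at both 3.8−0.7 = 3.1 V and 8−0.7 = 7.3 V, which is impossible.
Assume only D₂ conducts: V_N = 8 − 0.7 = 7.3 V, so I_R = 7.3/0.82 = 8.9 mA.
Check D₁: its anode-to-cathode voltage is 3.8 − 7.3 = -3.5 V < 0.7 V, so it is off. The assumption is consistent.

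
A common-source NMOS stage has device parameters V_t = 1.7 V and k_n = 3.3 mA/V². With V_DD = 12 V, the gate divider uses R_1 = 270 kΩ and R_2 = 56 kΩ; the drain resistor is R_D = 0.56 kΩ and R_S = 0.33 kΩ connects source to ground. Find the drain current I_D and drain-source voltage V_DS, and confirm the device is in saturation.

I_D ≈ 0.16 mA, V_DS ≈ 12 V

V_G = V_DD·R_2/(R_1+R_2) = 12×56/326 = 2.06 V.
Assume saturation: I_D = (k_n/2)(V_GS − V_t)² with V_GS = V_G − I_D·R_S = 2.06 − 0.33·I_D.
Substituting gives 0.18·I_D² − 1.39·I_D + 0.215 = 0, with roots I_D = 0.158 or 7.6 mA.
The root I_D = 7.6 mA gives V_GS = -0.446 V ≤ V_t, so take I_D = 0.158 mA.
Then V_GS = 2.01 V and V_DS = V_DD − I_D(R_D+R_S) = 12 − 0.158×0.89 = 11.9 V.
Saturation requires V_DS ≥ V_GS − V_t = 0.309 V; 11.9 ≥ 0.309 ✓.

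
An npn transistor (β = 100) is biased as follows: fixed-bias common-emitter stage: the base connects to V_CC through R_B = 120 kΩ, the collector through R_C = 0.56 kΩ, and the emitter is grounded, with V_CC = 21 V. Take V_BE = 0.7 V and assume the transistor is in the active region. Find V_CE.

Base loop: V_CC = I_B·R_B + V_BE, so I_B = (21 − 0.7)/120 kΩ = 0.169 mA.
In the active region I_C = β·I_B = 100 × 0.169 = 16.9 mA.
Collector loop: V_CE = V_CC − I_C·R_C = 21 − 16.9×0.56 = 11.5 V.
Since V_CE = 11.5 V > V_CE(sat) ≈ 0.2 V, the transistor is in the active region as assumed.

V_CE ≈ 12 V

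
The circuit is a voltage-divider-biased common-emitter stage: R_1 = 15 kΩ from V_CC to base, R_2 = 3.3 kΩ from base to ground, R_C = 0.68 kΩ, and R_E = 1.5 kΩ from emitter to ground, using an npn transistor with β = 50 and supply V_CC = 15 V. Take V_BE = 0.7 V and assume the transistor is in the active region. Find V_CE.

Thevenize the base divider: V_Th = V_CC·R_2/(R_1+R_2) = 15×3.3/18.3 = 2.7 V, R_Th = R_1‖R_2 = 2.7 kΩ.
Base-emitter loop: V_Th = I_B·R_Th + V_BE + (β+1)I_B·R_E, so I_B = (2.7 − 0.7) / (2.7 + 51×1.5) = 0.0253 mA.
I_C = β·I_B = 50×0.0253 = 1.27 mA, and I_E = (β+1)I_B = 1.29 mA.
V_CE = V_CC − I_C·R_C − I_E·R_E = 15 − 1.27×0.68 − 1.29×1.5 = 12.2 V.
V_CE = 12.2 V > 0.2 V confirms active-region operation.

V_CE ≈ 12 V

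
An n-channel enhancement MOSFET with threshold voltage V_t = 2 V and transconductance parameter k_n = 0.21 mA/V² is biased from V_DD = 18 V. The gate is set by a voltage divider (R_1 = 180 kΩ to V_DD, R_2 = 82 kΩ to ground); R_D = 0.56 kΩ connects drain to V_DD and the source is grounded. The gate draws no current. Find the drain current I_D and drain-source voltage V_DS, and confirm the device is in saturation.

I_D ≈ 1.4 mA, V_DS ≈ 17 V

V_G = V_DD·R_2/(R_1+R_2) = 18×82/262 = 5.63 V. With the source grounded, V_GS = V_G = 5.63 V.
Assume saturation: I_D = (k_n/2)(V_GS − V_t)² = (0.21/2)×(5.63 − 2)² = 0.105×3.63² = 1.39 mA.
V_DS = V_DD − I_D·R_D = 18 − 1.39×0.56 = 17.2 V.
Saturation requires V_DS ≥ V_GS − V_t = 3.63 V; 17.2 ≥ 3.63 ✓.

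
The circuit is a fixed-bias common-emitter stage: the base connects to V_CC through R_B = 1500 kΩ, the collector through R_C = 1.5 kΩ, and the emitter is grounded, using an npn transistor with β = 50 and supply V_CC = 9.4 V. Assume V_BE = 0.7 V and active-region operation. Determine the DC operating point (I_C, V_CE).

I_C ≈ 0.29 mA, V_CE ≈ 9 V

Base loop: V_CC = I_B·R_B + V_BE, so I_B = (9.4 − 0.7)/1500 kΩ = 0.0058 mA.
In the active region I_C = β·I_B = 50 × 0.0058 = 0.29 mA.
Collector loop: V_CE = V_CC − I_C·R_C = 9.4 − 0.29×1.5 = 8.96 V.
Since V_CE = 8.96 V > V_CE(sat) ≈ 0.2 V, the transistor is in the active region as assumed.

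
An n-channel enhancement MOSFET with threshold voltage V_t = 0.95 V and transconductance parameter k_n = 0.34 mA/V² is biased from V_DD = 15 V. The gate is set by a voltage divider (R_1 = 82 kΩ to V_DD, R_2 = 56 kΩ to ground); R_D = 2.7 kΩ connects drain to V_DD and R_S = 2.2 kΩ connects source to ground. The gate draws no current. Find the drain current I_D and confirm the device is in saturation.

V_G = V_DD·R_2/(R_1+R_2) = 15×56/138 = 6.09 V.
Assume saturation: I_D = (k_n/2)(V_GS − V_t)² with V_GS = V_G − I_D·R_S = 6.09 − 2.2·I_D.
Substituting gives 0.823·I_D² − 4.84·I_D + 4.49 = 0, with roots I_D = 1.15 or 4.73 mA.
The root I_D = 4.73 mA gives V_GS = -4.33 V ≤ V_t, so take I_D = 1.15 mA.
Then V_GS = 3.55 V and V_DS = V_DD − I_D(R_D+R_S) = 15 − 1.15×4.9 = 9.36 V.
Saturation requires V_DS ≥ V_GS − V_t = 2.6 V; 9.36 ≥ 2.6 ✓.

I_D ≈ 1.2 mA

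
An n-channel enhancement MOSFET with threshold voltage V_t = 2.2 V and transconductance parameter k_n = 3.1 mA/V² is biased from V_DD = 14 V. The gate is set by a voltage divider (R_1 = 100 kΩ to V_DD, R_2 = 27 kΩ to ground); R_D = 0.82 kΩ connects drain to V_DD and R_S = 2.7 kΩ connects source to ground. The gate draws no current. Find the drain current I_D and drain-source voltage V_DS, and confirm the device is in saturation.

V_G = V_DD·R_2/(R_1+R_2) = 14×27/127 = 2.98 V.
Assume saturation: I_D = (k_n/2)(V_GS − V_t)² with V_GS = V_G − I_D·R_S = 2.98 − 2.7·I_D.
Substituting gives 11.3·I_D² − 7.5·I_D + 0.934 = 0, with roots I_D = 0.166 or 0.497 mA.
The root I_D = 0.497 mA gives V_GS = 1.63 V ≤ V_t, so take I_D = 0.166 mA.
Then V_GS = 2.53 V and V_DS = V_DD − I_D(R_D+R_S) = 14 − 0.166×3.52 = 13.4 V.
Saturation requires V_DS ≥ V_GS − V_t = 0.328 V; 13.4 ≥ 0.328 ✓.

I_D ≈ 0.17 mA, V_DS ≈ 13 V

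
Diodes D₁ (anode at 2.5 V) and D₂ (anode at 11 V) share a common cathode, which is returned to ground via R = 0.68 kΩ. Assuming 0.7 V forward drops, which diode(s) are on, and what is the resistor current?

Assume both conduct. Then node N would need to be at both 2.5−0.7 = 1.8 V and 11−0.7 = 10.3 V, which is impossible.
Assume only D₂ conducts: V_N = 11 − 0.7 = 10.3 V, so I_R = 10.3/0.68 = 15.1 mA.
Check D₁: its anode-to-cathode voltage is 2.5 − 10.3 = -7.8 V < 0.7 V, so it is off. The assumption is consistent.

Only D₂ conducts; I_R ≈ 15 mA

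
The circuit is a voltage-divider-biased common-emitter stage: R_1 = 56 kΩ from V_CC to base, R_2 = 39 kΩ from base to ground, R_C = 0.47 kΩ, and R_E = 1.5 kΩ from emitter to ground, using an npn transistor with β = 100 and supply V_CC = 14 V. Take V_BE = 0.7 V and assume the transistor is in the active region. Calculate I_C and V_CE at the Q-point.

I_C ≈ 2.9 mA, V_CE ≈ 8.3 V

Thevenize the base divider: V_Th = V_CC·R_2/(R_1+R_2) = 14×39/95 = 5.75 V, R_Th = R_1‖R_2 = 23 kΩ.
Base-emitter loop: V_Th = I_B·R_Th + V_BE + (β+1)I_B·R_E, so I_B = (5.75 − 0.7) / (23 + 101×1.5) = 0.0289 mA.
I_C = β·I_B = 100×0.0289 = 2.89 mA, and I_E = (β+1)I_B = 2.92 mA.
V_CE = V_CC − I_C·R_C − I_E·R_E = 14 − 2.89×0.47 − 2.92×1.5 = 8.26 V.
V_CE = 8.26 V > 0.2 V confirms active-region operation.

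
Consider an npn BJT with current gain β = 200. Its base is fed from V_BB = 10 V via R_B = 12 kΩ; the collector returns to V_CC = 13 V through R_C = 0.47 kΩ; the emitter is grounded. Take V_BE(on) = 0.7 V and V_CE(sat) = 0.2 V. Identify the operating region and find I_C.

saturation; I_C ≈ 27 mA

Assume active: I_B = (10 − 0.7)/12 = 0.775 mA, giving I_C = β·I_B = 155 mA.
But then V_CE = 13 − 155×0.47 = -59.8 V < V_CE(sat) = 0.2 V — impossible in the active region.
So the transistor is saturated. With V_CE = 0.2 V, I_C = (V_CC − 0.2)/R_C = 12.8/0.47 = 27.2 mA.
Check: β·I_B = 155 mA > I_C = 27.2 mA, confirming saturation.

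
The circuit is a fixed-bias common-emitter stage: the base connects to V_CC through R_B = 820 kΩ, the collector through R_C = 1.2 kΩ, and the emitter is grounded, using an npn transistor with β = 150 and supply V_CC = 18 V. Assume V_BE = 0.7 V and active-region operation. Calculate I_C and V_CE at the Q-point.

Base loop: V_CC = I_B·R_B + V_BE, so I_B = (18 − 0.7)/820 kΩ = 0.0211 mA.
In the active region I_C = β·I_B = 150 × 0.0211 = 3.16 mA.
Collector loop: V_CE = V_CC − I_C·R_C = 18 − 3.16×1.2 = 14.2 V.
Since V_CE = 14.2 V > V_CE(sat) ≈ 0.2 V, the transistor is in the active region as assumed.

I_C ≈ 3.2 mA, V_CE ≈ 14 V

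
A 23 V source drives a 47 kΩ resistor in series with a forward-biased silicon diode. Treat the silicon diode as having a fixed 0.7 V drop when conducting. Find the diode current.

KVL around the loop: 23 = V_D + I·R = 0.7 + I × 47 kΩ.
So I = (23 − 0.7) / 47 kΩ = 22.3 / 47 = 0.474 mA.

I ≈ 0.47 mA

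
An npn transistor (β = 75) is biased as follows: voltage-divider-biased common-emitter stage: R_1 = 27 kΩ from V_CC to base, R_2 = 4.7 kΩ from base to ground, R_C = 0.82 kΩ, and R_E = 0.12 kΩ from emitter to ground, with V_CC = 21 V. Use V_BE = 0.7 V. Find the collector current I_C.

Thevenize the base divider: V_Th = V_CC·R_2/(R_1+R_2) = 21×4.7/31.7 = 3.11 V, R_Th = R_1‖R_2 = 4 kΩ.
Base-emitter loop: V_Th = I_B·R_Th + V_BE + (β+1)I_B·R_E, so I_B = (3.11 − 0.7) / (4 + 76×0.12) = 0.184 mA.
I_C = β·I_B = 75×0.184 = 13.8 mA, and I_E = (β+1)I_B = 14 mA.
V_CE = V_CC − I_C·R_C − I_E·R_E = 21 − 13.8×0.82 − 14×0.12 = 8.01 V.
V_CE = 8.01 V > 0.2 V confirms active-region operation.

I_C ≈ 14 mA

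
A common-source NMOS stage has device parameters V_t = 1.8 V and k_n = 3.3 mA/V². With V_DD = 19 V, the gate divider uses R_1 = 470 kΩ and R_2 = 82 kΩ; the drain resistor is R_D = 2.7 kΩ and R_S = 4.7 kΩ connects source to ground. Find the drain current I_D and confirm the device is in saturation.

V_G = V_DD·R_2/(R_1+R_2) = 19×82/552 = 2.82 V.
Assume saturation: I_D = (k_n/2)(V_GS − V_t)² with V_GS = V_G − I_D·R_S = 2.82 − 4.7·I_D.
Substituting gives 36.4·I_D² − 16.9·I_D + 1.72 = 0, with roots I_D = 0.153 or 0.31 mA.
The root I_D = 0.31 mA gives V_GS = 1.37 V ≤ V_t, so take I_D = 0.153 mA.
Then V_GS = 2.1 V and V_DS = V_DD − I_D(R_D+R_S) = 19 − 0.153×7.4 = 17.9 V.
Saturation requires V_DS ≥ V_GS − V_t = 0.304 V; 17.9 ≥ 0.304 ✓.

I_D ≈ 0.15 mA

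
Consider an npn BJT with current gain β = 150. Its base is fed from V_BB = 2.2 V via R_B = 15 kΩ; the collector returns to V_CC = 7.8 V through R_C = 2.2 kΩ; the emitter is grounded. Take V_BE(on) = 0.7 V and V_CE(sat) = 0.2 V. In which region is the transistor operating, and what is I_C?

saturation; I_C ≈ 3.5 mA

Assume active: I_B = (2.2 − 0.7)/15 = 0.1 mA, giving I_C = β·I_B = 15 mA.
But then V_CE = 7.8 − 15×2.2 = -25.2 V < V_CE(sat) = 0.2 V — impossible in the active region.
So the transistor is saturated. With V_CE = 0.2 V, I_C = (V_CC − 0.2)/R_C = 7.6/2.2 = 3.45 mA.
Check: β·I_B = 15 mA > I_C = 3.45 mA, confirming saturation.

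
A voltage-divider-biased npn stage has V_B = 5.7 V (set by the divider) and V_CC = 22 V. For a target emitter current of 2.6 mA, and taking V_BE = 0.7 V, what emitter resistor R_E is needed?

R_E ≈ 1.9 kΩ

V_E = V_B − V_BE = 5.7 − 0.7 = 5 V.
R_E = V_E / I_E = 5 / 2.6 = 1.92 kΩ.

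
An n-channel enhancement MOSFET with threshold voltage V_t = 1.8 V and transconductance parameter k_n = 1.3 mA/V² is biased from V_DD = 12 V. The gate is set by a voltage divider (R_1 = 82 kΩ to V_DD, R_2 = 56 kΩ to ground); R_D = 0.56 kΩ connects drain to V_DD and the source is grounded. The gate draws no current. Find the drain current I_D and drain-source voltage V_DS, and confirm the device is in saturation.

V_G = V_DD·R_2/(R_1+R_2) = 12×56/138 = 4.87 V. With the source grounded, V_GS = V_G = 4.87 V.
Assume saturation: I_D = (k_n/2)(V_GS − V_t)² = (1.3/2)×(4.87 − 1.8)² = 0.65×3.07² = 6.12 mA.
V_DS = V_DD − I_D·R_D = 12 − 6.12×0.56 = 8.57 V.
Saturation requires V_DS ≥ V_GS − V_t = 3.07 V; 8.57 ≥ 3.07 ✓.

I_D ≈ 6.1 mA, V_DS ≈ 8.6 V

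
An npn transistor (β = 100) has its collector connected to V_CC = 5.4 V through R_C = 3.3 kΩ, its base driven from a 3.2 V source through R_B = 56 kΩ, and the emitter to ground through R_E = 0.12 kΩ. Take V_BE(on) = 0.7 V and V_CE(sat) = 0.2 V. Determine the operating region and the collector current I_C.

Assume active: I_B = (3.2 − 0.7)/(56 + 101×0.12) = 0.0367 mA, I_C = β·I_B = 3.67 mA.
Then V_CE = 5.4 − 3.67×3.3 − 3.71×0.12 = -7.16 V < 0.2 V — the active assumption fails.
Re-solve with V_CE = 0.2 V. KCL at the emitter: V_E/R_E = (V_BB−0.7−V_E)/R_B + (V_CC−0.2−V_E)/R_C, giving V_E = 0.187 V.
I_C = (V_CC − 0.2 − V_E)/R_C = (5.2 − 0.187)/3.3 = 1.52 mA.
Check: I_B = (2.5 − 0.187)/56 = 0.0413 mA, and β·I_B = 4.13 mA > I_C, confirming saturation.

saturation; I_C ≈ 1.5 mA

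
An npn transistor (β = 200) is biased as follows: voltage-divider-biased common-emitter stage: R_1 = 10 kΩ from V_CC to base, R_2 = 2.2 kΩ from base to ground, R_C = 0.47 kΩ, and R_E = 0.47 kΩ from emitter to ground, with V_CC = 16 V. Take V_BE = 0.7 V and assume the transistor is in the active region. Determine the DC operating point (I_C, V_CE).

Thevenize the base divider: V_Th = V_CC·R_2/(R_1+R_2) = 16×2.2/12.2 = 2.89 V, R_Th = R_1‖R_2 = 1.8 kΩ.
Base-emitter loop: V_Th = I_B·R_Th + V_BE + (β+1)I_B·R_E, so I_B = (2.89 − 0.7) / (1.8 + 201×0.47) = 0.0227 mA.
I_C = β·I_B = 200×0.0227 = 4.54 mA, and I_E = (β+1)I_B = 4.56 mA.
V_CE = V_CC − I_C·R_C − I_E·R_E = 16 − 4.54×0.47 − 4.56×0.47 = 11.7 V.
V_CE = 11.7 V > 0.2 V confirms active-region operation.

I_C ≈ 4.5 mA, V_CE ≈ 12 V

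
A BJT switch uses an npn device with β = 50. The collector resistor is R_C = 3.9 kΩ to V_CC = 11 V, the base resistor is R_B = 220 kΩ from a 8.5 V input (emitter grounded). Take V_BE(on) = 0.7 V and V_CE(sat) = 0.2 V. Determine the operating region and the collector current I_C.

Assume active. Base-emitter loop: I_B = (V_BB − V_BE)/R_B = (8.5 − 0.7)/220 = 0.0355 mA.
I_C = β·I_B = 50×0.0355 = 1.77 mA.
V_CE = V_CC − I_C·R_C = 11 − 1.77×3.9 = 4.09 V > V_CE(sat), so the active-region assumption holds.

active; I_C ≈ 1.8 mA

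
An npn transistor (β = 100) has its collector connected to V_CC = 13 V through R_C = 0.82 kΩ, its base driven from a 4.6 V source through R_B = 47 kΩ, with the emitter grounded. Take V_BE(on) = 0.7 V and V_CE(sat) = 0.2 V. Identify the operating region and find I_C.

active; I_C ≈ 8.3 mA

Assume active. Base-emitter loop: I_B = (V_BB − V_BE)/R_B = (4.6 − 0.7)/47 = 0.083 mA.
I_C = β·I_B = 100×0.083 = 8.3 mA.
V_CE = V_CC − I_C·R_C = 13 − 8.3×0.82 = 6.2 V > V_CE(sat), so the active-region assumption holds.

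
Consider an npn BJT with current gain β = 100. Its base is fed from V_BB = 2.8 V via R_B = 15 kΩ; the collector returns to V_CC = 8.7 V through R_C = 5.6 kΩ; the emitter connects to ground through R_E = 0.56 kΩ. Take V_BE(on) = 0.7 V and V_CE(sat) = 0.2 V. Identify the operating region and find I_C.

saturation; I_C ≈ 1.4 mA

Assume active: I_B = (2.8 − 0.7)/(15 + 101×0.56) = 0.0293 mA, I_C = β·I_B = 2.93 mA.
Then V_CE = 8.7 − 2.93×5.6 − 2.96×0.56 = -9.39 V < 0.2 V — the active assumption fails.
Re-solve with V_CE = 0.2 V. KCL at the emitter: V_E/R_E = (V_BB−0.7−V_E)/R_B + (V_CC−0.2−V_E)/R_C, giving V_E = 0.816 V.
I_C = (V_CC − 0.2 − V_E)/R_C = (8.5 − 0.816)/5.6 = 1.37 mA.
Check: I_B = (2.1 − 0.816)/15 = 0.0856 mA, and β·I_B = 8.56 mA > I_C, confirming saturation.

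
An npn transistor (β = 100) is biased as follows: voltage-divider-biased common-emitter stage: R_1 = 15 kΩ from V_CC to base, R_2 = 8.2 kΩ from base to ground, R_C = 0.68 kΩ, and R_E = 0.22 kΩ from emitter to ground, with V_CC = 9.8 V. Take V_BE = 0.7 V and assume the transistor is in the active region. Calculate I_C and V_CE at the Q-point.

Thevenize the base divider: V_Th = V_CC·R_2/(R_1+R_2) = 9.8×8.2/23.2 = 3.46 V, R_Th = R_1‖R_2 = 5.3 kΩ.
Base-emitter loop: V_Th = I_B·R_Th + V_BE + (β+1)I_B·R_E, so I_B = (3.46 − 0.7) / (5.3 + 101×0.22) = 0.1 mA.
I_C = β·I_B = 100×0.1 = 10 mA, and I_E = (β+1)I_B = 10.1 mA.
V_CE = V_CC − I_C·R_C − I_E·R_E = 9.8 − 10×0.68 − 10.1×0.22 = 0.74 V.
V_CE = 0.74 V > 0.2 V confirms active-region operation.

I_C ≈ 10 mA, V_CE ≈ 0.74 V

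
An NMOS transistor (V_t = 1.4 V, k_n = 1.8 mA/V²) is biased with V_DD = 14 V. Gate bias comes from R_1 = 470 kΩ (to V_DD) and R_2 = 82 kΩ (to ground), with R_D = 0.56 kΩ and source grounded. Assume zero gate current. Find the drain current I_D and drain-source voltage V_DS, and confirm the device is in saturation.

I_D ≈ 0.42 mA, V_DS ≈ 14 V

V_G = V_DD·R_2/(R_1+R_2) = 14×82/552 = 2.08 V. With the source grounded, V_GS = V_G = 2.08 V.
Assume saturation: I_D = (k_n/2)(V_GS − V_t)² = (1.8/2)×(2.08 − 1.4)² = 0.9×0.68² = 0.416 mA.
V_DS = V_DD − I_D·R_D = 14 − 0.416×0.56 = 13.8 V.
Saturation requires V_DS ≥ V_GS − V_t = 0.68 V; 13.8 ≥ 0.68 ✓.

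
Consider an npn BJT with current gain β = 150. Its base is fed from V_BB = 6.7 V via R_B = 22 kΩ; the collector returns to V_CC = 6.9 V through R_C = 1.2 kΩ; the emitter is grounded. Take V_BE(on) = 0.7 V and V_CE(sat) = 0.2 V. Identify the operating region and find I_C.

Assume active: I_B = (6.7 − 0.7)/22 = 0.273 mA, giving I_C = β·I_B = 40.9 mA.
But then V_CE = 6.9 − 40.9×1.2 = -42.2 V < V_CE(sat) = 0.2 V — impossible in the active region.
So the transistor is saturated. With V_CE = 0.2 V, I_C = (V_CC − 0.2)/R_C = 6.7/1.2 = 5.58 mA.
Check: β·I_B = 40.9 mA > I_C = 5.58 mA, confirming saturation.

saturation; I_C ≈ 5.6 mA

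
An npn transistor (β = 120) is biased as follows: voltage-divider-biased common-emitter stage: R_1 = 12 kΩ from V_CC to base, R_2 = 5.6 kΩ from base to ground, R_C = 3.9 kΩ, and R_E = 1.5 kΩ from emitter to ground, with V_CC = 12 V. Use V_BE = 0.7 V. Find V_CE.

Thevenize the base divider: V_Th = V_CC·R_2/(R_1+R_2) = 12×5.6/17.6 = 3.82 V, R_Th = R_1‖R_2 = 3.82 kΩ.
Base-emitter loop: V_Th = I_B·R_Th + V_BE + (β+1)I_B·R_E, so I_B = (3.82 − 0.7) / (3.82 + 121×1.5) = 0.0168 mA.
I_C = β·I_B = 120×0.0168 = 2.02 mA, and I_E = (β+1)I_B = 2.04 mA.
V_CE = V_CC − I_C·R_C − I_E·R_E = 12 − 2.02×3.9 − 2.04×1.5 = 1.07 V.
V_CE = 1.07 V > 0.2 V confirms active-region operation.

V_CE ≈ 1.1 V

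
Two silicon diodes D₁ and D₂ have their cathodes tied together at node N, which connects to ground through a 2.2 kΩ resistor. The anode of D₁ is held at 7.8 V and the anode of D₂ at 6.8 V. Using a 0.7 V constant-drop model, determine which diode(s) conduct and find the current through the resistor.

Only D₁ conducts; I_R ≈ 3.2 mA

Assume both conduct. Then node N would need to be at both 7.8−0.7 = 7.1 V and 6.8−0.7 = 6.1 V, which is impossible.
Assume only D₁ conducts: V_N = 7.8 − 0.7 = 7.1 V, so I_R = 7.1/2.2 = 3.23 mA.
Check D₂: its anode-to-cathode voltage is 6.8 − 7.1 = -0.3 V < 0.7 V, so it is off. The assumption is consistent.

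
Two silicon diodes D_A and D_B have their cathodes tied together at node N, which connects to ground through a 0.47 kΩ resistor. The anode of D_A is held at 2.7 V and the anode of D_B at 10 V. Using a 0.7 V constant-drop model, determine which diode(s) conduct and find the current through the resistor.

Only D_B conducts; I_R ≈ 20 mA

Assume both conduct. Then node N would need to be at both 2.7−0.7 = 2 V and 10−0.7 = 9.3 V, which is impossible.
Assume only D_B conducts: V_N = 10 − 0.7 = 9.3 V, so I_R = 9.3/0.47 = 19.8 mA.
Check D_A: its anode-to-cathode voltage is 2.7 − 9.3 = -6.6 V < 0.7 V, so it is off. The assumption is consistent.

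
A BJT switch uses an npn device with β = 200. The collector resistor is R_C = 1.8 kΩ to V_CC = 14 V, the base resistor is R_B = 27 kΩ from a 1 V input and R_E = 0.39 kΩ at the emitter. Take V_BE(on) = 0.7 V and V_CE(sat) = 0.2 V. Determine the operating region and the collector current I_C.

Assume active. Base-emitter loop: I_B = (V_BB − V_BE)/(R_B + (β+1)R_E) = (1 − 0.7)/(27 + 201×0.39) = 0.00285 mA.
I_C = β·I_B = 200×0.00285 = 0.569 mA.
V_CE = V_CC − I_C·R_C − I_E·R_E = 14 − 0.569×1.8 − 0.572×0.39 = 12.8 V > V_CE(sat), so the active-region assumption holds.

active; I_C ≈ 0.57 mA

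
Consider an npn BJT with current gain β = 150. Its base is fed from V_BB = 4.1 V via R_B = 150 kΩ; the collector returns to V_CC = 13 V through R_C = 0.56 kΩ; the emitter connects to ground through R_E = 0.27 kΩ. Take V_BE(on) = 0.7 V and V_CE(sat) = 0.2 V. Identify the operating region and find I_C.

active; I_C ≈ 2.7 mA

Assume active. Base-emitter loop: I_B = (V_BB − V_BE)/(R_B + (β+1)R_E) = (4.1 − 0.7)/(150 + 151×0.27) = 0.0178 mA.
I_C = β·I_B = 150×0.0178 = 2.67 mA.
V_CE = V_CC − I_C·R_C − I_E·R_E = 13 − 2.67×0.56 − 2.69×0.27 = 10.8 V > V_CE(sat), so the active-region assumption holds.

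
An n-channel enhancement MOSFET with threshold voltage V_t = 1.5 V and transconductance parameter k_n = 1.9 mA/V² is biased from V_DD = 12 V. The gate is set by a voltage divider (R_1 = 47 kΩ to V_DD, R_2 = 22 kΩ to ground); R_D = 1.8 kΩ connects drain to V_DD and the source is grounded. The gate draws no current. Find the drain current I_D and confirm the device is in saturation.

V_G = V_DD·R_2/(R_1+R_2) = 12×22/69 = 3.83 V. With the source grounded, V_GS = V_G = 3.83 V.
Assume saturation: I_D = (k_n/2)(V_GS − V_t)² = (1.9/2)×(3.83 − 1.5)² = 0.95×2.33² = 5.14 mA.
V_DS = V_DD − I_D·R_D = 12 − 5.14×1.8 = 2.75 V.
Saturation requires V_DS ≥ V_GS − V_t = 2.33 V; 2.75 ≥ 2.33 ✓.

I_D ≈ 5.1 mA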